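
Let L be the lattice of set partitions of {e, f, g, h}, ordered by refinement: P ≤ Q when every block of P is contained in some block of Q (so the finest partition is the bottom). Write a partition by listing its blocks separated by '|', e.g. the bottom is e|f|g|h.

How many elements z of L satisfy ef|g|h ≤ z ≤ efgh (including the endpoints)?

5

The interval [ef|g|h, efgh] = {efgh, efg|h, efh|g, ef|gh, ef|g|h}, which has 5 elements.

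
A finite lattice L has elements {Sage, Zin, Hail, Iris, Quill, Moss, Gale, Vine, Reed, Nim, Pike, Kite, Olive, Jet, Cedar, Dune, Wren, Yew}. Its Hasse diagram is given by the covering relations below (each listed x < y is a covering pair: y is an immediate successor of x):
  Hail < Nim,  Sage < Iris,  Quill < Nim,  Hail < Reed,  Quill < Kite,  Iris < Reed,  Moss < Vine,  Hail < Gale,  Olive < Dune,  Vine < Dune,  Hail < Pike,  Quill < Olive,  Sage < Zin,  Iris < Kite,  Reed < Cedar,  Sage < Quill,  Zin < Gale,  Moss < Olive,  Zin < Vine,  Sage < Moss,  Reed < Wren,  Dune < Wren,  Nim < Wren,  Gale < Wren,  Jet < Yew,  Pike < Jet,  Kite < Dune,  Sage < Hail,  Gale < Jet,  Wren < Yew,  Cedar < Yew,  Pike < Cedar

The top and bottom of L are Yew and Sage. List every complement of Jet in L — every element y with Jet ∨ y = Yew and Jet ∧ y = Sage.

Need y with Jet ∨ y = Yew and Jet ∧ y = Sage.
Checking each element gives: Iris, Kite, Moss, Olive, Quill.

Iris, Kite, Moss, Olive, Quill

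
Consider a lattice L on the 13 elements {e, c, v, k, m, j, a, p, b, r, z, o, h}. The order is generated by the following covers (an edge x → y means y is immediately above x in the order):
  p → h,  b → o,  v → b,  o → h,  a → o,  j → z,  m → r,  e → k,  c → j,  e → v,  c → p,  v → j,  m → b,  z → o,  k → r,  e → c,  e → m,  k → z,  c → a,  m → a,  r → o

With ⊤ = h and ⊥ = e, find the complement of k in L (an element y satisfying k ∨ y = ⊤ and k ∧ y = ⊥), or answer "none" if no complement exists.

p

Need y with k ∨ y = h and k ∧ y = e.
Checking each element gives: p.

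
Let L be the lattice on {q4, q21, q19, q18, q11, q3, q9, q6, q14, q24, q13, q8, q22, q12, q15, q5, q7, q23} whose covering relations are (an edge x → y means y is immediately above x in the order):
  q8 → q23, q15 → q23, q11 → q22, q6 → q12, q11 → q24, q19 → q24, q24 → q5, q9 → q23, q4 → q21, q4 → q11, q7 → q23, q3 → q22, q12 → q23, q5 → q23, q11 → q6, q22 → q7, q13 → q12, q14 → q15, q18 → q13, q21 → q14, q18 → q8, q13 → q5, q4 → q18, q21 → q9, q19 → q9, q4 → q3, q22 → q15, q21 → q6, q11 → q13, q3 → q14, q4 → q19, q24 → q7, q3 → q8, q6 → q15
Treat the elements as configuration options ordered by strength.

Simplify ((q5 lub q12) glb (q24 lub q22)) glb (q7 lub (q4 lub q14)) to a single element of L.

q5 ∨ q12 = q23
q24 ∨ q22 = q7
q23 ∧ q7 = q7
q4 ∨ q14 = q14
q7 ∨ q14 = q23
q7 ∧ q23 = q7

q7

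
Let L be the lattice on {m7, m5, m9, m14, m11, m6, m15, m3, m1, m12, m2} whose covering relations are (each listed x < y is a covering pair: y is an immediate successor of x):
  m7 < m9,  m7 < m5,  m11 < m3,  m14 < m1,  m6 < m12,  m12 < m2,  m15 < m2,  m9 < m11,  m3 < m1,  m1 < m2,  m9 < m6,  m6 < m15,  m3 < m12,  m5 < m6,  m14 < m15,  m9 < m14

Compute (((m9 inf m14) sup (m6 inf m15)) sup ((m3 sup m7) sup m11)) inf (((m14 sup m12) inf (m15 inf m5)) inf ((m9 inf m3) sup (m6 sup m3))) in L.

m9 ∧ m14 = m9
m6 ∧ m15 = m6
m9 ∨ m6 = m6
m3 ∨ m7 = m3
m3 ∨ m11 = m3
m6 ∨ m3 = m12
m14 ∨ m12 = m2
m15 ∧ m5 = m5
m2 ∧ m5 = m5
m9 ∧ m3 = m9
m6 ∨ m3 = m12
m9 ∨ m12 = m12
m5 ∧ m12 = m5
m12 ∧ m5 = m5

m5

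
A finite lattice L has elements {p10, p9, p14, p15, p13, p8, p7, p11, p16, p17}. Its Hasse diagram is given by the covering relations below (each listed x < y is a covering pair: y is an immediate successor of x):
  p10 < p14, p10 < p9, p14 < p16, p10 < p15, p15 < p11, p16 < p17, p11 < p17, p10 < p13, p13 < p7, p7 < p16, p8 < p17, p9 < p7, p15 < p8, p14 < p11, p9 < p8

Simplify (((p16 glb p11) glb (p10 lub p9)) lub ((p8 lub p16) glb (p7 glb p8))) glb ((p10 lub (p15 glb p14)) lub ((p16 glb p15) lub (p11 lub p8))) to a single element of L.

p9

p16 ∧ p11 = p14
p10 ∨ p9 = p9
p14 ∧ p9 = p10
p8 ∨ p16 = p17
p7 ∧ p8 = p9
p17 ∧ p9 = p9
p10 ∨ p9 = p9
p15 ∧ p14 = p10
p10 ∨ p10 = p10
p16 ∧ p15 = p10
p11 ∨ p8 = p17
p10 ∨ p17 = p17
p10 ∨ p17 = p17
p9 ∧ p17 = p9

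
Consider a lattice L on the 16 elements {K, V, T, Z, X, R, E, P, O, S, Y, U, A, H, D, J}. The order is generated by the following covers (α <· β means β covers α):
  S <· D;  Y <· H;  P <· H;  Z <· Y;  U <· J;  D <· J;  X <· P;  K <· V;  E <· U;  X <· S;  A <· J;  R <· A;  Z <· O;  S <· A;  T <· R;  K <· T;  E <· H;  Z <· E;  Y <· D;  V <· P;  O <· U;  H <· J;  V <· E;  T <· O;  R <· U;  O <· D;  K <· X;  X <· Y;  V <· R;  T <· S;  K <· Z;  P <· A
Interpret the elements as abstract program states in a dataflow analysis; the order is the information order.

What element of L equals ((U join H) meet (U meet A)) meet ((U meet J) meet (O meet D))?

U ∨ H = J
U ∧ A = R
J ∧ R = R
U ∧ J = U
O ∧ D = O
U ∧ O = O
R ∧ O = T

T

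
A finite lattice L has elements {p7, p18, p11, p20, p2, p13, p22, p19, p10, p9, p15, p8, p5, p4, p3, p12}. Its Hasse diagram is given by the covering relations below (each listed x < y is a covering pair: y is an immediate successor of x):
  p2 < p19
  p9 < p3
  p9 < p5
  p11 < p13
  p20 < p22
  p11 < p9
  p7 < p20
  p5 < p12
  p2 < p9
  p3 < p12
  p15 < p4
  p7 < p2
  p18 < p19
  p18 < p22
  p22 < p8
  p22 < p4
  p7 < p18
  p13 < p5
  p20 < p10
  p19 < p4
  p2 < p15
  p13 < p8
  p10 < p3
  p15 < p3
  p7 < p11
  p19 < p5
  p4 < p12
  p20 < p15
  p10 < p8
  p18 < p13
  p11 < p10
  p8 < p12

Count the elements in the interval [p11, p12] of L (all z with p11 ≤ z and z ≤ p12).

8

The interval [p11, p12] = {p10, p11, p12, p13, p3, p5, p8, p9}, which has 8 elements.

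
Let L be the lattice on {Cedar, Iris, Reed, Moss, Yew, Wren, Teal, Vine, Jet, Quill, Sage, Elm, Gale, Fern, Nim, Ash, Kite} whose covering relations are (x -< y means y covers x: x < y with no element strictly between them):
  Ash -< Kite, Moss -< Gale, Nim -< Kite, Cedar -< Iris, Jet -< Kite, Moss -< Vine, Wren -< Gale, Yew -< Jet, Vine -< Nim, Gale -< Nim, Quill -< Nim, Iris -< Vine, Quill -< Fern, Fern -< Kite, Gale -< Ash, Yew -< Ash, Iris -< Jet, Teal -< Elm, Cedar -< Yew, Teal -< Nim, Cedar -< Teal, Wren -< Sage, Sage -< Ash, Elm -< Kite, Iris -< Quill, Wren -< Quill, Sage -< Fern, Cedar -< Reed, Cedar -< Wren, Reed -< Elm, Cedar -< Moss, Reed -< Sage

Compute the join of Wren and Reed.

Common upper bounds of {Wren, Reed}: Ash, Fern, Kite, Sage.
The least among these is Sage.

Sage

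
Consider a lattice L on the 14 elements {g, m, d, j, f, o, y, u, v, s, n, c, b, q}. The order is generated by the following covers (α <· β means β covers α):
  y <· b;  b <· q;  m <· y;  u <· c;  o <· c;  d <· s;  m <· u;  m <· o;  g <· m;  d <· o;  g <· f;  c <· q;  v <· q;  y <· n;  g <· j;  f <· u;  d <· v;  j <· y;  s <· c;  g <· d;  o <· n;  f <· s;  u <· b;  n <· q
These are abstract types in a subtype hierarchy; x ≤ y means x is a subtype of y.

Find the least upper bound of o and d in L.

Common upper bounds of {o, d}: c, n, o, q.
The least among these is o.

o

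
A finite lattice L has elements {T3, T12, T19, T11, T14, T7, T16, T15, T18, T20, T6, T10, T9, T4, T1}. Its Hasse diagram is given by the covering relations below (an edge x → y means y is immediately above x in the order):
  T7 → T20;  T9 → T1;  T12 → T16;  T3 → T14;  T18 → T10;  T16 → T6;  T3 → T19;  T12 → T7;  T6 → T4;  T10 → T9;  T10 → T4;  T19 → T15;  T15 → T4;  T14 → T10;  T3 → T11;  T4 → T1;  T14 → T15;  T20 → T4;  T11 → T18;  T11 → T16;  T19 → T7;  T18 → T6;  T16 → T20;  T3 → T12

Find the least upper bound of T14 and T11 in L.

Common upper bounds of {T14, T11}: T1, T10, T4, T9.
The least among these is T10.

T10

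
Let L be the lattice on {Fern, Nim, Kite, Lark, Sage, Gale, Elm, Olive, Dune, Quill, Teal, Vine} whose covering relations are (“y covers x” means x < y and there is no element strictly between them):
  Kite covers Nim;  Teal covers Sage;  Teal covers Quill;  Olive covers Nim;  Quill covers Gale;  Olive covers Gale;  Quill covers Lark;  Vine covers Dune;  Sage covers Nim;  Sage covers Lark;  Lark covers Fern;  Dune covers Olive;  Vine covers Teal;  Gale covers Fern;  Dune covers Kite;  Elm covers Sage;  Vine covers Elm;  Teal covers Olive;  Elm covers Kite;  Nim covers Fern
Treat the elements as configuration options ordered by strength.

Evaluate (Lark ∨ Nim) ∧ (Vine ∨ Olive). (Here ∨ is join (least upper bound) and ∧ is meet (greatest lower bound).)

Sage

Lark ∨ Nim = Sage
Vine ∨ Olive = Vine
Sage ∧ Vine = Sage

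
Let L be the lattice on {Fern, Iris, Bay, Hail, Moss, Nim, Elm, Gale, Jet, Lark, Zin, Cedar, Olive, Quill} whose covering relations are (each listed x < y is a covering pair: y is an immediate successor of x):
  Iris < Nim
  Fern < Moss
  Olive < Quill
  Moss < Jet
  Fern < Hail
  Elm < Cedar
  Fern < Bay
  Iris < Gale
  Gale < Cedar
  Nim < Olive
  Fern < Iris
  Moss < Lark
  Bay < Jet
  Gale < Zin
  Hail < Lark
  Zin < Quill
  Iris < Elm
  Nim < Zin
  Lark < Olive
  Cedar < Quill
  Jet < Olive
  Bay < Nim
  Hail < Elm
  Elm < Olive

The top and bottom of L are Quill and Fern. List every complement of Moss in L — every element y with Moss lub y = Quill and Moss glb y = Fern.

Cedar, Gale, Zin

Need y with Moss ∨ y = Quill and Moss ∧ y = Fern.
Checking each element gives: Cedar, Gale, Zin.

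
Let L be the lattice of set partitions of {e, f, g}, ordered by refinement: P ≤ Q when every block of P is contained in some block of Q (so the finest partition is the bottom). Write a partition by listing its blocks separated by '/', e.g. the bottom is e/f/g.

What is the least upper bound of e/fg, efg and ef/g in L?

Common upper bounds of {e/fg, efg, ef/g}: efg.
The least among these is efg.

efg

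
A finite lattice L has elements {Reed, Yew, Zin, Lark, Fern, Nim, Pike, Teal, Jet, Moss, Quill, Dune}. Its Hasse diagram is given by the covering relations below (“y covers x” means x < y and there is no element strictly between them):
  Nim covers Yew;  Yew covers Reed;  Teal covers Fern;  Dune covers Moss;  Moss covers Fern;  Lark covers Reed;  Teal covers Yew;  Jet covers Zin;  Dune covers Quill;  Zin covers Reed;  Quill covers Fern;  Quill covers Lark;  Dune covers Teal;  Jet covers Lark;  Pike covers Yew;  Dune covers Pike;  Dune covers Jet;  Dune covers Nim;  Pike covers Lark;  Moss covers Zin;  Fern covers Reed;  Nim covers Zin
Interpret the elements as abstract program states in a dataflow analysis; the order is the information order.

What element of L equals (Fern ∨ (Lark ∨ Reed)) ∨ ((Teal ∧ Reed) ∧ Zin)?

Lark ∨ Reed = Lark
Fern ∨ Lark = Quill
Teal ∧ Reed = Reed
Reed ∧ Zin = Reed
Quill ∨ Reed = Quill

Quill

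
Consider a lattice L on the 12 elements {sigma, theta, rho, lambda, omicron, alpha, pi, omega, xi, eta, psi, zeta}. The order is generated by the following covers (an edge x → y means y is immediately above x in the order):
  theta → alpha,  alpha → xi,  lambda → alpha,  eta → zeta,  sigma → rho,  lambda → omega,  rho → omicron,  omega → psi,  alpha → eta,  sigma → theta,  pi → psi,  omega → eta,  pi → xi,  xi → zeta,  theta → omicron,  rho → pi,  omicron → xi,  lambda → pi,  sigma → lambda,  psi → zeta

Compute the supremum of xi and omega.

zeta

Common upper bounds of {xi, omega}: zeta.
The least among these is zeta.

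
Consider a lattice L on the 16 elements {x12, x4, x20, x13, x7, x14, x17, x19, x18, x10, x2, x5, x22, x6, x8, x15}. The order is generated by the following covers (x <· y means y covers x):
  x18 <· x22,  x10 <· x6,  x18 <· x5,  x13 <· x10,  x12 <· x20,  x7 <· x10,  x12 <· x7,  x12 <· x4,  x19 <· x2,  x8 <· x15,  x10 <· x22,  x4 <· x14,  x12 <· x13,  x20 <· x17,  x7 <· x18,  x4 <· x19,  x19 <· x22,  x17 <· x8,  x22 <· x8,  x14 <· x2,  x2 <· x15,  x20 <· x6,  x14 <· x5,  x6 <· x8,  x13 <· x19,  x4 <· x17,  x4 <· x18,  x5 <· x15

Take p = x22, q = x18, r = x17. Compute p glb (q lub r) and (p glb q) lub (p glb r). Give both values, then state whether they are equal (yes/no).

x22; x18; no

q lub r = x8, so p glb (q lub r) = x22 glb x8 = x22.
p glb q = x18 and p glb r = x4, so (p glb q) lub (p glb r) = x18 lub x4 = x18.
Equal: no.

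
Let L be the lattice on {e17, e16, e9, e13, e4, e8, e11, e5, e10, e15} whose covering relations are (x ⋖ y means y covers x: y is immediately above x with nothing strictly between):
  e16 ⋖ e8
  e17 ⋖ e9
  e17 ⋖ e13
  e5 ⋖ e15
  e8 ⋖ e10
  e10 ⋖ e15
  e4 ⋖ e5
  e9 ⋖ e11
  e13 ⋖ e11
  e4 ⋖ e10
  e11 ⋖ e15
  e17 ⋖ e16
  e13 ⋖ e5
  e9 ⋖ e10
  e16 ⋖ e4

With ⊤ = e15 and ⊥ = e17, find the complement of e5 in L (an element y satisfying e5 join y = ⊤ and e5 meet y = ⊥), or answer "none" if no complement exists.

e9

Need y with e5 ∨ y = e15 and e5 ∧ y = e17.
Checking each element gives: e9.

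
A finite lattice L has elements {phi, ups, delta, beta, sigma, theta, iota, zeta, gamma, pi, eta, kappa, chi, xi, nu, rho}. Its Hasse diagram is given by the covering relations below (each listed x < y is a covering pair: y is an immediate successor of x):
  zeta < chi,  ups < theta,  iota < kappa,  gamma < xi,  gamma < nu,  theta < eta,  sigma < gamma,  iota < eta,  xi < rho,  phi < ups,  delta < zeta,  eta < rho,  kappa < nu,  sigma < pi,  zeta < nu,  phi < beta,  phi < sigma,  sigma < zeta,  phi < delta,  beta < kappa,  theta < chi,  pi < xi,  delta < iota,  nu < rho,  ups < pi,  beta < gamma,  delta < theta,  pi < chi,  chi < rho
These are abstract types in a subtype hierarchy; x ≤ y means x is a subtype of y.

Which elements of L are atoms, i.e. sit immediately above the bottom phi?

beta, delta, sigma, ups

The atoms are exactly the elements that cover phi: beta, delta, sigma, ups.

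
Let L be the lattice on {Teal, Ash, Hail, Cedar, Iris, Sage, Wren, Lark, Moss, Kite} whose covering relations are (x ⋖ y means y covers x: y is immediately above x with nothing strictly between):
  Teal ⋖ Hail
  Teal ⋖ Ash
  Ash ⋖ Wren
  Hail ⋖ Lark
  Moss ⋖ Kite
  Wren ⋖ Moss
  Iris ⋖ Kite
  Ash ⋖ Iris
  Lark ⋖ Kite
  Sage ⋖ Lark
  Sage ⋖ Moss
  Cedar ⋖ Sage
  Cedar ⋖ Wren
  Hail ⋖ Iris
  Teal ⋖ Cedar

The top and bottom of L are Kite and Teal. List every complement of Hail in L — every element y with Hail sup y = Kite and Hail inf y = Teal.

Moss, Wren

Need y with Hail ∨ y = Kite and Hail ∧ y = Teal.
Checking each element gives: Moss, Wren.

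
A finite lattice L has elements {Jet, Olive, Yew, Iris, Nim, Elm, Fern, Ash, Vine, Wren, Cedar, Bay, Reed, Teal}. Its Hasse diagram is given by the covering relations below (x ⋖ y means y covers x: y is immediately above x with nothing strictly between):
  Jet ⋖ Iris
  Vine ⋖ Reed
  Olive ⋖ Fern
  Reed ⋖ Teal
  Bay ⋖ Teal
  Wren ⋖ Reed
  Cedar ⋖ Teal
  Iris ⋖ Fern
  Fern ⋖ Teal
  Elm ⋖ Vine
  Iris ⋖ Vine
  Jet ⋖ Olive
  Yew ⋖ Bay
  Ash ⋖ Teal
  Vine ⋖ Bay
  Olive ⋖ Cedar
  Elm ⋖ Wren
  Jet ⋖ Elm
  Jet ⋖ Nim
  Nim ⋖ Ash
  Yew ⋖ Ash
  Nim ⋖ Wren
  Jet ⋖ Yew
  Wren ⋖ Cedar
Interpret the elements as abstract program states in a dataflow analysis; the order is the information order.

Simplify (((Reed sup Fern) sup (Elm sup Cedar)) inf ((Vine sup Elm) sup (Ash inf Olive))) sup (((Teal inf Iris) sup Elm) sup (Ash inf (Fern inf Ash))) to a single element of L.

Vine

Reed ∨ Fern = Teal
Elm ∨ Cedar = Cedar
Teal ∨ Cedar = Teal
Vine ∨ Elm = Vine
Ash ∧ Olive = Jet
Vine ∨ Jet = Vine
Teal ∧ Vine = Vine
Teal ∧ Iris = Iris
Iris ∨ Elm = Vine
Fern ∧ Ash = Jet
Ash ∧ Jet = Jet
Vine ∨ Jet = Vine
Vine ∨ Vine = Vine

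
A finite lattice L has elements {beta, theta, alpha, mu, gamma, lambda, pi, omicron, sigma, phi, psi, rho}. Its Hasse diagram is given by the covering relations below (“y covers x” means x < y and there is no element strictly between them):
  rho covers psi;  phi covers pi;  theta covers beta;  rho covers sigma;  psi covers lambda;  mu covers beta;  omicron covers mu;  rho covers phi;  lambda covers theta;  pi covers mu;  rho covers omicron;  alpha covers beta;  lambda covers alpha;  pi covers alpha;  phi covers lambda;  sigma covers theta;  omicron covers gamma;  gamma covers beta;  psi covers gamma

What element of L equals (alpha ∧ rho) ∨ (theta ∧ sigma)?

alpha ∧ rho = alpha
theta ∧ sigma = theta
alpha ∨ theta = lambda

lambda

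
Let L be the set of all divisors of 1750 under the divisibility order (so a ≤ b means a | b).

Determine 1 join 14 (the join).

In the divisibility order, the join is the least common multiple: lcm(1, 14) = 14.

14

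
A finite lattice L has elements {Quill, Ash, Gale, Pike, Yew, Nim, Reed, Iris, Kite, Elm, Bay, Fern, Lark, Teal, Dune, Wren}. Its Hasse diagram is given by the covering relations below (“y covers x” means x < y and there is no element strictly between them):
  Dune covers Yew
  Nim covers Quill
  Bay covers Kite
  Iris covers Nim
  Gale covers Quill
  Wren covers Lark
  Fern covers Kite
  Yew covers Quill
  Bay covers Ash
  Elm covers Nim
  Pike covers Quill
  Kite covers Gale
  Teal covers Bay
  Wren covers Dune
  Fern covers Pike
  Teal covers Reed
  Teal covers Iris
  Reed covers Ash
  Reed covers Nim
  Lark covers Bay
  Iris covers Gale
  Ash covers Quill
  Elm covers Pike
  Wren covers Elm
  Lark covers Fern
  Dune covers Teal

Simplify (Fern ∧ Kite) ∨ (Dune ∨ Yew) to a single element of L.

Dune

Fern ∧ Kite = Kite
Dune ∨ Yew = Dune
Kite ∨ Dune = Dune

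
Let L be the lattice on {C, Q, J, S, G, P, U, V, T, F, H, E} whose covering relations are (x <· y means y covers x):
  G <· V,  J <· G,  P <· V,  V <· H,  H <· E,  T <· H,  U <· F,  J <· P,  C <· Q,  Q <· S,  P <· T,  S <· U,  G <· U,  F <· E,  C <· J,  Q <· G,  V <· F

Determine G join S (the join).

U

Common upper bounds of {G, S}: E, F, U.
The least among these is U.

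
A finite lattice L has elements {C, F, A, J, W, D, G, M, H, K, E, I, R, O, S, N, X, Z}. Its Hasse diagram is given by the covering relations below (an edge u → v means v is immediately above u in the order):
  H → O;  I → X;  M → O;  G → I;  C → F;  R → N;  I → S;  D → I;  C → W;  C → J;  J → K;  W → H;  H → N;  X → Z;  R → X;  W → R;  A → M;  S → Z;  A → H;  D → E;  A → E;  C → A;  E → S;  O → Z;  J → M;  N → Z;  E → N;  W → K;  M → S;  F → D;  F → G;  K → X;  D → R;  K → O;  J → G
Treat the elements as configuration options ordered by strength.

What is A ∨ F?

E

Common upper bounds of {A, F}: E, N, S, Z.
The least among these is E.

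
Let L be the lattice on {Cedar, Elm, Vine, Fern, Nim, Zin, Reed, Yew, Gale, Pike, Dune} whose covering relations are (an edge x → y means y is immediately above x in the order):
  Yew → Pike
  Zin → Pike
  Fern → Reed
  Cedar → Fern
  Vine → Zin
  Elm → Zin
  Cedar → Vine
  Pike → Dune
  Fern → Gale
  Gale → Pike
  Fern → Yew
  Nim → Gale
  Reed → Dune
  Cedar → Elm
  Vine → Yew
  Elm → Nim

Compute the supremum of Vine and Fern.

Yew

Common upper bounds of {Vine, Fern}: Dune, Pike, Yew.
The least among these is Yew.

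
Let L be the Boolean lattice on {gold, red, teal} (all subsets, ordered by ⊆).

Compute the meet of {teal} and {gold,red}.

Under ⊆, meet is intersection: {teal} ∩ {gold,red} = {}.

{}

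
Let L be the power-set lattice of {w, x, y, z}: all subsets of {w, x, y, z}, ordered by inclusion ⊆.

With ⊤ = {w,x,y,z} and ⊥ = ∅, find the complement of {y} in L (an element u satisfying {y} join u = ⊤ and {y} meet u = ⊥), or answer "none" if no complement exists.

{w,x,z}

Need u with {y} ∨ u = {w,x,y,z} and {y} ∧ u = ∅.
Checking each element gives: {w,x,z}.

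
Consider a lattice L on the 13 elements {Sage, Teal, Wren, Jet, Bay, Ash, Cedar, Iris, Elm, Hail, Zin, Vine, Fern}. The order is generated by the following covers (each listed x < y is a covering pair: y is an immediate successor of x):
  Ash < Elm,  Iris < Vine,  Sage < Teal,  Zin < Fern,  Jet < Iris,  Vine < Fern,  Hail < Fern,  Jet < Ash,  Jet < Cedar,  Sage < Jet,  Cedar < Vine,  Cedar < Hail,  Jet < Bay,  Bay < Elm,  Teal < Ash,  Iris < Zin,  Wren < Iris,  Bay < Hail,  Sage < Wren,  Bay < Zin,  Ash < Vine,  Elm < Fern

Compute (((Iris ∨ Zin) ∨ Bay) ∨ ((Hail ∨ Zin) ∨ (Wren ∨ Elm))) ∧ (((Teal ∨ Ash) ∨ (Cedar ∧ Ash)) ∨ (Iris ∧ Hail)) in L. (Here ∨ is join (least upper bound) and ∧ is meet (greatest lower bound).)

Ash

Iris ∨ Zin = Zin
Zin ∨ Bay = Zin
Hail ∨ Zin = Fern
Wren ∨ Elm = Fern
Fern ∨ Fern = Fern
Zin ∨ Fern = Fern
Teal ∨ Ash = Ash
Cedar ∧ Ash = Jet
Ash ∨ Jet = Ash
Iris ∧ Hail = Jet
Ash ∨ Jet = Ash
Fern ∧ Ash = Ash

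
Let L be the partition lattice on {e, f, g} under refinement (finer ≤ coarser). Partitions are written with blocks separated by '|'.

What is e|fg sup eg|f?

efg

The join of e|fg and eg|f merges any blocks that overlap across the partitions, giving efg.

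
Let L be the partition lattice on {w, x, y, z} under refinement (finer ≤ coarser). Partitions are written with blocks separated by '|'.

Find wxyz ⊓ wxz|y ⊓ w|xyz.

Common lower bounds of {wxyz, wxz|y, w|xyz}: w|xz|y, w|x|y|z.
The greatest among these is w|xz|y.

w|xz|y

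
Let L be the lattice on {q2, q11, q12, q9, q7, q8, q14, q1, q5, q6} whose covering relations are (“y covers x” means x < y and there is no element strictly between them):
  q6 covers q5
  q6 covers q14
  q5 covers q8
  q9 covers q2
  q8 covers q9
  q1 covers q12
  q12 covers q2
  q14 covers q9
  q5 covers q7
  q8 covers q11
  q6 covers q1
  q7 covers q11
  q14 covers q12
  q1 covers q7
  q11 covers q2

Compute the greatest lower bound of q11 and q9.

q2

Common lower bounds of {q11, q9}: q2.
The greatest among these is q2.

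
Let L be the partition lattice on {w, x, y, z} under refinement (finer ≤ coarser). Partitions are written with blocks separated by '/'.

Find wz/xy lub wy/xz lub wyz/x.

wxyz

The join of wz/xy, wy/xz, wyz/x merges any blocks that overlap across the partitions, giving wxyz.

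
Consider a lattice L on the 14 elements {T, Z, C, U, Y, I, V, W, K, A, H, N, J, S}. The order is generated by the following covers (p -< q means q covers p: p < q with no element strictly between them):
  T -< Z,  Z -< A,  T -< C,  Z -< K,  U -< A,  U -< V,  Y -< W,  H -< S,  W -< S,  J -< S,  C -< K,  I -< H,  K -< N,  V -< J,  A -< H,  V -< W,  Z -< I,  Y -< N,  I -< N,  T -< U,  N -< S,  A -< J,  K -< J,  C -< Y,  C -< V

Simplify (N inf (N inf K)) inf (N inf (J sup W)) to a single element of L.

K

N ∧ K = K
N ∧ K = K
J ∨ W = S
N ∧ S = N
K ∧ N = K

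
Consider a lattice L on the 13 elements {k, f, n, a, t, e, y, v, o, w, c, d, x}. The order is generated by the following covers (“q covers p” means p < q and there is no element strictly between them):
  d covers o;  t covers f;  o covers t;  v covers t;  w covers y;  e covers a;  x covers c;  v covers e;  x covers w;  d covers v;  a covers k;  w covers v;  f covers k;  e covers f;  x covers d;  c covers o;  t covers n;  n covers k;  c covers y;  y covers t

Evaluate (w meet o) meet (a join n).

t

w ∧ o = t
a ∨ n = v
t ∧ v = t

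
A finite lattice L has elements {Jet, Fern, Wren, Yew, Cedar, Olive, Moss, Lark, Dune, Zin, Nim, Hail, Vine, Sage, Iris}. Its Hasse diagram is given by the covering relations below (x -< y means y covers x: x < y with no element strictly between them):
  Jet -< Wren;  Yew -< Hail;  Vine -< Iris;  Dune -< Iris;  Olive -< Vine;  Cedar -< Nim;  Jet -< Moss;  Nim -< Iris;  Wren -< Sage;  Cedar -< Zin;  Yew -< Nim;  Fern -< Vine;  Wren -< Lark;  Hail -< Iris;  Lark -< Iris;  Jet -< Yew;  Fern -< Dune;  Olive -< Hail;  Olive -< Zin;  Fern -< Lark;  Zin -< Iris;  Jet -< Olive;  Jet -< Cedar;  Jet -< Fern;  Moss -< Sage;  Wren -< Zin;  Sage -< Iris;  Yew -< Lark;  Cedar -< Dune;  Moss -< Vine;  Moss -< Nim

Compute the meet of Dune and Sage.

Jet

Common lower bounds of {Dune, Sage}: Jet.
The greatest among these is Jet.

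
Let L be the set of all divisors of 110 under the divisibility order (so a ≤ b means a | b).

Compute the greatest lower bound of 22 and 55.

11

In the divisibility order, the meet is the greatest common divisor: gcd(22, 55) = 11.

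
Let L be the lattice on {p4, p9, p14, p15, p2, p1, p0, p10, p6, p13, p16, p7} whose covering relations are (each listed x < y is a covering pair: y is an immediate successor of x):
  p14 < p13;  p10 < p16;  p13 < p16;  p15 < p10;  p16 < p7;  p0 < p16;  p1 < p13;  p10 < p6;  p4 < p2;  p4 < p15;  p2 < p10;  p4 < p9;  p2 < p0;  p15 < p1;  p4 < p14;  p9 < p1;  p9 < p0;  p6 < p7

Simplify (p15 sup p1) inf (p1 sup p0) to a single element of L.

p15 ∨ p1 = p1
p1 ∨ p0 = p16
p1 ∧ p16 = p1

p1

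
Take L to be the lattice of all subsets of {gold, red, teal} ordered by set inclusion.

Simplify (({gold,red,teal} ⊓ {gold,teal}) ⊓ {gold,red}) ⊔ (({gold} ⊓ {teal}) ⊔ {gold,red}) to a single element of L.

{gold,red}

{gold,red,teal} ∧ {gold,teal} = {gold,teal}
{gold,teal} ∧ {gold,red} = {gold}
{gold} ∧ {teal} = {}
{} ∨ {gold,red} = {gold,red}
{gold} ∨ {gold,red} = {gold,red}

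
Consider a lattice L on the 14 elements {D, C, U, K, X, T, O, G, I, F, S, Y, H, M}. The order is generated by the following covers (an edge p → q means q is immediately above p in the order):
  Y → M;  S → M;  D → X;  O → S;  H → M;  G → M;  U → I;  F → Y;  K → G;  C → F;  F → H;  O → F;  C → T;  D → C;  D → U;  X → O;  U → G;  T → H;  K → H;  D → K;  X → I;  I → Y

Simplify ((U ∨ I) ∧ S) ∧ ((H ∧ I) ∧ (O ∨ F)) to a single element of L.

X

U ∨ I = I
I ∧ S = X
H ∧ I = X
O ∨ F = F
X ∧ F = X
X ∧ X = X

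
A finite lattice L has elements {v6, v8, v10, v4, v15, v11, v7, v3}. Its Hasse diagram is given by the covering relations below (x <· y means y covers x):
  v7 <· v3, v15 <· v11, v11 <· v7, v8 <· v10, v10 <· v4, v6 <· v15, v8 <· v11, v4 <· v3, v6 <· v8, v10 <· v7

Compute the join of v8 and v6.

Common upper bounds of {v8, v6}: v10, v11, v3, v4, v7, v8.
The least among these is v8.

v8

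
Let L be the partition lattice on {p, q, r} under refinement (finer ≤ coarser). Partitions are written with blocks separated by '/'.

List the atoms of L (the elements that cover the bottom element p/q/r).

p/qr, pq/r, pr/q

The atoms are exactly the elements that cover p/q/r: p/qr, pq/r, pr/q.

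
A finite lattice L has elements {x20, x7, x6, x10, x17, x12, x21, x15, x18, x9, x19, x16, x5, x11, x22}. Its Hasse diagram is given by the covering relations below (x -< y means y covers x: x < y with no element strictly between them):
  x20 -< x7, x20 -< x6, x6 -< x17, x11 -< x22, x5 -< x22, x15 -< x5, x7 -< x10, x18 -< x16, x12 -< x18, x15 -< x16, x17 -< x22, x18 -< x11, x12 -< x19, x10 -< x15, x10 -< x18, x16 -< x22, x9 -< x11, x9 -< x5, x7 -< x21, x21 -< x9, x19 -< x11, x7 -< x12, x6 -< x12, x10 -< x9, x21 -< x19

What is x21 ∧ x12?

Common lower bounds of {x21, x12}: x20, x7.
The greatest among these is x7.

x7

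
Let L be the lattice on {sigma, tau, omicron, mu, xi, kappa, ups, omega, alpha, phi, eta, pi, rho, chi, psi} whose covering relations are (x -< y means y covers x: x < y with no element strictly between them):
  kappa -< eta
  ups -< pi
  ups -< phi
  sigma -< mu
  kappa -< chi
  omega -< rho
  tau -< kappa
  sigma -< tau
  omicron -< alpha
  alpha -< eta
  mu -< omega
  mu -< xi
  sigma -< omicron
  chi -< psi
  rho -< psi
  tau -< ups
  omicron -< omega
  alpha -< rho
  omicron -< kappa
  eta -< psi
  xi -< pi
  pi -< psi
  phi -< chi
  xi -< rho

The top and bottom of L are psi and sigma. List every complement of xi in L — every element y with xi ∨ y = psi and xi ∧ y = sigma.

Need y with xi ∨ y = psi and xi ∧ y = sigma.
Checking each element gives: chi, eta, kappa, phi.

chi, eta, kappa, phi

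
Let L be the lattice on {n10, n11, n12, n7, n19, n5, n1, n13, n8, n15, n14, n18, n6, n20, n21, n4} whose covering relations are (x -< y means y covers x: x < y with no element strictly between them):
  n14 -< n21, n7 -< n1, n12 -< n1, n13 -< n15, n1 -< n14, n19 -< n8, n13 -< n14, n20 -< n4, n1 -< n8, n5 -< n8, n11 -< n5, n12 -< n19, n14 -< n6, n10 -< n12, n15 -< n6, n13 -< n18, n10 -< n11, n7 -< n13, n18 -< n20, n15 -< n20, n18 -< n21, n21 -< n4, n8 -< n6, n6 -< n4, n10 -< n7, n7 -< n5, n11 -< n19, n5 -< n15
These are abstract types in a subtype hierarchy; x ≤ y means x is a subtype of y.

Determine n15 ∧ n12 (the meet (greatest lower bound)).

Common lower bounds of {n15, n12}: n10.
The greatest among these is n10.

n10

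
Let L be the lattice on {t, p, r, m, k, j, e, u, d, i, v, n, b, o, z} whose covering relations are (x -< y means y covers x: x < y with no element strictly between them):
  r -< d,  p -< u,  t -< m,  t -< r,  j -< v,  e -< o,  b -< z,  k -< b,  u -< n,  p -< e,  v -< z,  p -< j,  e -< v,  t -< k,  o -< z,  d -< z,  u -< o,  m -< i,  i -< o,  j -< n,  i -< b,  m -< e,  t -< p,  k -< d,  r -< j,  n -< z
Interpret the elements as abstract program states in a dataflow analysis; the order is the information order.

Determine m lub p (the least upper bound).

e

Common upper bounds of {m, p}: e, o, v, z.
The least among these is e.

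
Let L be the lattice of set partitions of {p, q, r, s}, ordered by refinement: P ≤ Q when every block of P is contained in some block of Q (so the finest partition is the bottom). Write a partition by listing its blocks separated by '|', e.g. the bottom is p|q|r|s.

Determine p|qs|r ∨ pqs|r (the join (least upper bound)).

Common upper bounds of {p|qs|r, pqs|r}: pqrs, pqs|r.
The least among these is pqs|r.

pqs|r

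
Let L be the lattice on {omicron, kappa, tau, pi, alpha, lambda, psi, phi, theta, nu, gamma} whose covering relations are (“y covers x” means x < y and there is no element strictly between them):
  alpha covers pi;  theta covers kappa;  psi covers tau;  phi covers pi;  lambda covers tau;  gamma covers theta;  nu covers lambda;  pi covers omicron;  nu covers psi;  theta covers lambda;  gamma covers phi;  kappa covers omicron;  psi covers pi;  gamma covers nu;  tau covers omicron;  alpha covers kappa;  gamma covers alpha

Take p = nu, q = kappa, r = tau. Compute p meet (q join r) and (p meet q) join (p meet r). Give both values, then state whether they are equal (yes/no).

q join r = theta, so p meet (q join r) = nu meet theta = lambda.
p meet q = omicron and p meet r = tau, so (p meet q) join (p meet r) = omicron join tau = tau.
Equal: no.

lambda; tau; no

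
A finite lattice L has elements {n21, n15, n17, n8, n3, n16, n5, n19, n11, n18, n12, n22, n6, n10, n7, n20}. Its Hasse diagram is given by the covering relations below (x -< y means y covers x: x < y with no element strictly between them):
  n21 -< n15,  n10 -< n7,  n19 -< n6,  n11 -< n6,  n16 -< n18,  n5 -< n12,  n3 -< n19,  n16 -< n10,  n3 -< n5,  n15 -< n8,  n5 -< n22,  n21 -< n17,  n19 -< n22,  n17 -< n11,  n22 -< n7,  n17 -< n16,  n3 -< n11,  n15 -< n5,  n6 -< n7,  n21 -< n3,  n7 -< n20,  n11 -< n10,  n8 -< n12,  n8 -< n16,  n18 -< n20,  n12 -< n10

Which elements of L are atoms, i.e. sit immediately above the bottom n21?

n15, n17, n3

The atoms are exactly the elements that cover n21: n15, n17, n3.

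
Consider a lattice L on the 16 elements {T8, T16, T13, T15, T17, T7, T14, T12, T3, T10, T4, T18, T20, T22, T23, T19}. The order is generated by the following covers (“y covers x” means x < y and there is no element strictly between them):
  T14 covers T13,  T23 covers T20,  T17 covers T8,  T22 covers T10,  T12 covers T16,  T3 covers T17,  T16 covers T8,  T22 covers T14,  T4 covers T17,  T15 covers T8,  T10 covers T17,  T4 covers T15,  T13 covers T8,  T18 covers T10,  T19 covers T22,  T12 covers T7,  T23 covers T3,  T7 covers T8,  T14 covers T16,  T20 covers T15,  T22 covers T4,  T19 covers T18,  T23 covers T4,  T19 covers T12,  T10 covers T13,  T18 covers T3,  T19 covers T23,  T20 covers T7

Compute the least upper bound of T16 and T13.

Common upper bounds of {T16, T13}: T14, T19, T22.
The least among these is T14.

T14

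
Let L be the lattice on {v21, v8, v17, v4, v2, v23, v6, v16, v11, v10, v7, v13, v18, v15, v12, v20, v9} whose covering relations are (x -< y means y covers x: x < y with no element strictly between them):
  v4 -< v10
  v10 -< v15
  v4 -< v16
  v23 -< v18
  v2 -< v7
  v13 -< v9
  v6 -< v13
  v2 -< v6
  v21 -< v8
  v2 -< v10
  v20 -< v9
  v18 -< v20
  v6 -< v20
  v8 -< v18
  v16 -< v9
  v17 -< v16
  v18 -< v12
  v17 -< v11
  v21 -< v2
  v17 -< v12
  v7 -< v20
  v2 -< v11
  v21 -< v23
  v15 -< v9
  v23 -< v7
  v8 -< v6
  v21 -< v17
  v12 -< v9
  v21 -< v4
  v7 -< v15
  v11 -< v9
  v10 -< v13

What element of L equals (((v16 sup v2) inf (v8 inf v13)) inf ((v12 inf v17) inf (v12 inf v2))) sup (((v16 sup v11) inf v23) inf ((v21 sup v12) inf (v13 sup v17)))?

v16 ∨ v2 = v9
v8 ∧ v13 = v8
v9 ∧ v8 = v8
v12 ∧ v17 = v17
v12 ∧ v2 = v21
v17 ∧ v21 = v21
v8 ∧ v21 = v21
v16 ∨ v11 = v9
v9 ∧ v23 = v23
v21 ∨ v12 = v12
v13 ∨ v17 = v9
v12 ∧ v9 = v12
v23 ∧ v12 = v23
v21 ∨ v23 = v23

v23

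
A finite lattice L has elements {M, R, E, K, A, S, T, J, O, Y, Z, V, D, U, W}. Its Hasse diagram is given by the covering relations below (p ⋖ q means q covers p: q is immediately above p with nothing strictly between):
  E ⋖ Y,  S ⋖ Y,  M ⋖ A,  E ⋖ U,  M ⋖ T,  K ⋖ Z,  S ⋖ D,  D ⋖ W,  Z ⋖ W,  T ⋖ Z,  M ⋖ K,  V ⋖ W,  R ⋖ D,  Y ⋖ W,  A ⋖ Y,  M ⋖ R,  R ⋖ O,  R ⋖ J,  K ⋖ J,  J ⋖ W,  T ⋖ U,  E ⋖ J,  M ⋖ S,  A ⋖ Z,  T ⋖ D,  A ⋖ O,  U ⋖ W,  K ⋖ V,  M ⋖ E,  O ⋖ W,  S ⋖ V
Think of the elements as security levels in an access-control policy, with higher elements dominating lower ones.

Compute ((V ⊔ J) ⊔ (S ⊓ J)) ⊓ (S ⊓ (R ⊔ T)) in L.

S

V ∨ J = W
S ∧ J = M
W ∨ M = W
R ∨ T = D
S ∧ D = S
W ∧ S = S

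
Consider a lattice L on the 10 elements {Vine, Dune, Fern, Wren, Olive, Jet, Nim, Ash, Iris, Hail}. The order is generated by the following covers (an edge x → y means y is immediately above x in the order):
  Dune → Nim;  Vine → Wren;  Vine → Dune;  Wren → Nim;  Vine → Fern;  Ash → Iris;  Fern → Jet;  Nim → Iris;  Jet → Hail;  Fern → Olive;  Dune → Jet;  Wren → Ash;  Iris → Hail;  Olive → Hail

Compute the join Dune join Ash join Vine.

Iris

Common upper bounds of {Dune, Ash, Vine}: Hail, Iris.
The least among these is Iris.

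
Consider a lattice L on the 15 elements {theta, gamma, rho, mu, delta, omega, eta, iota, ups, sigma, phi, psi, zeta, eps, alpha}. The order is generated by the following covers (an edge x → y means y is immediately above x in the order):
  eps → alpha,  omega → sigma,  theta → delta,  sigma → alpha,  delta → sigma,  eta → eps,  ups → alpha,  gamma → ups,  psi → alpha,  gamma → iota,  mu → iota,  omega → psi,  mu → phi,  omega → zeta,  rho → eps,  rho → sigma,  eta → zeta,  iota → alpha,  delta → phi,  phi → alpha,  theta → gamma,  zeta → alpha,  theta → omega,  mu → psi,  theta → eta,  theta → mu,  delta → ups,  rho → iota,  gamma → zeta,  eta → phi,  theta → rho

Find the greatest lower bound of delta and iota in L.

theta

Common lower bounds of {delta, iota}: theta.
The greatest among these is theta.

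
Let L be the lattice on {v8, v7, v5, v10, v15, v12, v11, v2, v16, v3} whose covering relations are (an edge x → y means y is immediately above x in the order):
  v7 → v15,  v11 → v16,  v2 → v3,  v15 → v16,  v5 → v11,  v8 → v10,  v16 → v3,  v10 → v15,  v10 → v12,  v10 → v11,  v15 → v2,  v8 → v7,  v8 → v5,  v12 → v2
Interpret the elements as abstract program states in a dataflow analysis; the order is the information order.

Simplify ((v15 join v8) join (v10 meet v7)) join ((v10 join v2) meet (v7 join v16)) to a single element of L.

v15 ∨ v8 = v15
v10 ∧ v7 = v8
v15 ∨ v8 = v15
v10 ∨ v2 = v2
v7 ∨ v16 = v16
v2 ∧ v16 = v15
v15 ∨ v15 = v15

v15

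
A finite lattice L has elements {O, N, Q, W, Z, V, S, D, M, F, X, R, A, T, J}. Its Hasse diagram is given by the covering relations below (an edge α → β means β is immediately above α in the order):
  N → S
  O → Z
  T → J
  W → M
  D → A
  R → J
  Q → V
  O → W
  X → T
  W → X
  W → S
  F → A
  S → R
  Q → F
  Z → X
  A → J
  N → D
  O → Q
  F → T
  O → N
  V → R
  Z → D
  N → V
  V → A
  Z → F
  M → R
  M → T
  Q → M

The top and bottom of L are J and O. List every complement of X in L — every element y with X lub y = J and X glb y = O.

N, V

Need y with X ∨ y = J and X ∧ y = O.
Checking each element gives: N, V.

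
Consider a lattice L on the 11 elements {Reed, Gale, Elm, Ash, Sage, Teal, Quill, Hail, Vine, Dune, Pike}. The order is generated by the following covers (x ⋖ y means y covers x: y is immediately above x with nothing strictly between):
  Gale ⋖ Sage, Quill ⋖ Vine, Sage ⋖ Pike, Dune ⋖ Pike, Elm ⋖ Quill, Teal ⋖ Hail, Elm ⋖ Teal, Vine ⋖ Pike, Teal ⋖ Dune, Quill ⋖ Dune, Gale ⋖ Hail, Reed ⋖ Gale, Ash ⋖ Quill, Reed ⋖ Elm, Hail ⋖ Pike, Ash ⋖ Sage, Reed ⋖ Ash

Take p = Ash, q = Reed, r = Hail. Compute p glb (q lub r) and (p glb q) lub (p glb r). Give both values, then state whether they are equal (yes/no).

Reed; Reed; yes

q lub r = Hail, so p glb (q lub r) = Ash glb Hail = Reed.
p glb q = Reed and p glb r = Reed, so (p glb q) lub (p glb r) = Reed lub Reed = Reed.
Equal: yes.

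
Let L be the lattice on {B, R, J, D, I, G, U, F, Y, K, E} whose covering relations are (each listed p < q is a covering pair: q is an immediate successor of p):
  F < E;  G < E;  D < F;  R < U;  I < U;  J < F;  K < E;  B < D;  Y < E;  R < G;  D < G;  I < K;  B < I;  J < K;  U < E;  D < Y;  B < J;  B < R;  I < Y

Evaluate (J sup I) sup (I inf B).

J ∨ I = K
I ∧ B = B
K ∨ B = K

K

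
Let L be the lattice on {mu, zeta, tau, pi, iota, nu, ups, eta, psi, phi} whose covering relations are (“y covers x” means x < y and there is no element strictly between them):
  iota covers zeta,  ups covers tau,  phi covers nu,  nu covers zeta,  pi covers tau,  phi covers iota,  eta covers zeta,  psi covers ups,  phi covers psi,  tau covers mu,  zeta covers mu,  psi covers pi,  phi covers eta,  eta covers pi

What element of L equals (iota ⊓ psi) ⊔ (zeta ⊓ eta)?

iota ∧ psi = mu
zeta ∧ eta = zeta
mu ∨ zeta = zeta

zeta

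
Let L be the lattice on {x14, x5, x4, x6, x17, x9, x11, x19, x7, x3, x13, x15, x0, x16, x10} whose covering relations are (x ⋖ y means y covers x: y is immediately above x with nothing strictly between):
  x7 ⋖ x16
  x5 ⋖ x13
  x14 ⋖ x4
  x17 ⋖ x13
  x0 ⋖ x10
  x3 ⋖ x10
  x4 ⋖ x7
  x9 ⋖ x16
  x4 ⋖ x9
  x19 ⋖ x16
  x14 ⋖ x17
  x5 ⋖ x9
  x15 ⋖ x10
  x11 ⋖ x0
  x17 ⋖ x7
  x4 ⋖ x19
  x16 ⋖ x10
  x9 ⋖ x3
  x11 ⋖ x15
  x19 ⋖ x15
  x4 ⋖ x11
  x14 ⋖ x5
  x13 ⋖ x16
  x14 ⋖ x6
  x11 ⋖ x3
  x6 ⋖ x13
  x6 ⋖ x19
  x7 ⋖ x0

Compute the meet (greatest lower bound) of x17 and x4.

x14

Common lower bounds of {x17, x4}: x14.
The greatest among these is x14.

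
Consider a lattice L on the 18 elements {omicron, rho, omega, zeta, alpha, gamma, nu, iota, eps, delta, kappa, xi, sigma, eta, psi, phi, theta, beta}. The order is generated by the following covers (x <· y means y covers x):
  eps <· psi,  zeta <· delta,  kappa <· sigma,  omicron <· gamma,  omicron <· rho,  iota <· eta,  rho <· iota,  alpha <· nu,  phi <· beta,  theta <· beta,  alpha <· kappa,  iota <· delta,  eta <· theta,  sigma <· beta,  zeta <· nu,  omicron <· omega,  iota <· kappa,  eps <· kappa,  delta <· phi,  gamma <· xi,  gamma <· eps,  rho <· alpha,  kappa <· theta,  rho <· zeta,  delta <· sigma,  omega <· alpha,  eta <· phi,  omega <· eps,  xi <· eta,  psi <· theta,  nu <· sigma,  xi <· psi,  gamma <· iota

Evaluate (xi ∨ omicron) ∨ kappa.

xi ∨ omicron = xi
xi ∨ kappa = theta

theta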